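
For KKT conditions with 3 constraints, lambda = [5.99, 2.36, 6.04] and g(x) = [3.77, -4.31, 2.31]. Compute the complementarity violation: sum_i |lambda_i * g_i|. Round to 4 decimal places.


KKT complementary slackness check:
lambda_1 * g_1 = 5.99 * 3.77 = 22.5823
lambda_2 * g_2 = 2.36 * -4.31 = -10.1716
lambda_3 * g_3 = 6.04 * 2.31 = 13.9524
Total violation = 22.5823 + 10.1716 + 13.9524 = 46.7063


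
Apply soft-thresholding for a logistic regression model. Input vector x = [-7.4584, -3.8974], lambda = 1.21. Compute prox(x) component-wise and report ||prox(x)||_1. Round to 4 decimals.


Soft-thresholding with lambda = 1.21:
prox(-7.4584) = sign(-7.4584)*max(|-7.4584| - 1.21, 0) = -6.2484
prox(-3.8974) = sign(-3.8974)*max(|-3.8974| - 1.21, 0) = -2.6874
prox(x) = [-6.2484, -2.6874]
||prox(x)||_1 = 6.2484 + 2.6874 = 8.9358


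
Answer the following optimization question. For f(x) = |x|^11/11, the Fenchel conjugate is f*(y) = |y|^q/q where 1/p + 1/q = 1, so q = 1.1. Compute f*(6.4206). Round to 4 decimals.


The conjugate exponent q satisfies 1/p + 1/q = 1.
p = 11, so q = 11/(11 - 1) = 1.1
|y|^q = 6.4206^1.1 = 7.7327
f*(6.4206) = 7.7327 / 1.1 = 7.0298


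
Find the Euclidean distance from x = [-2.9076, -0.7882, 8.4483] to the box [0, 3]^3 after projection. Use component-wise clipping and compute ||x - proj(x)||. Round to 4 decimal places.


Project each component onto [0, 3].
clip(-2.9076) = 0.0, clip(-0.7882) = 0.0, clip(8.4483) = 3.0
Projection = [0.0, 0.0, 3.0]
Squared diffs: [8.4541, 0.6213, 29.684]
Distance = sqrt(38.7594) = 6.2257


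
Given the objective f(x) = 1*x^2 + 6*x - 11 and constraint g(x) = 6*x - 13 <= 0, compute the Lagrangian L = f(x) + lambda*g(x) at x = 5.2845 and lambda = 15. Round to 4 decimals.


Step 1: Evaluate f(x).
f(5.2845) = 1*5.2845^2 + 6*5.2845 - 11 = 48.6329
Step 2: Evaluate g(x).
g(5.2845) = 6*5.2845 - 13 = 18.707
Step 3: Compute Lagrangian.
L = 48.6329 + 15*18.707 = 329.2379


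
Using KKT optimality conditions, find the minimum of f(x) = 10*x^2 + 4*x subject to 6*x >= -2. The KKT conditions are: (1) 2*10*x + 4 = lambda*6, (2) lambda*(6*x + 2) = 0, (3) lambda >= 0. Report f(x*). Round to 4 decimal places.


Step 1: Try lambda = 0 (constraint inactive).
Stationarity: 2*10*x + 4 = 0
x* = -4/(2*10) = -0.2
Check constraint: 6*-0.2 = -1.2 >= -2 -- satisfied.
Step 2: Compute optimal value.
f(x*) = 10*(-0.2)^2 + 4*(-0.2) = -0.4


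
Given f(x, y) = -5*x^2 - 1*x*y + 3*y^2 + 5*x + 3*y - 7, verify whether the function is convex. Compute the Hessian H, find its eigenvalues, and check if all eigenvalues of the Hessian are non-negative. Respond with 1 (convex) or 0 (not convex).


The Hessian of f(x,y) = -5*x^2 - 1*x*y + 3*y^2 + 5*x + 3*y - 7 is:
H = [[-10, -1], [-1, 6]]
Trace = -10 + 6 = -4
Determinant = -10*6 - (-1)^2 = -61
Discriminant = (-4)^2 - 4*-61 = 260.0
Eigenvalues: lambda_1 = -10.0623, lambda_2 = 6.0623
The function is not convex.

0


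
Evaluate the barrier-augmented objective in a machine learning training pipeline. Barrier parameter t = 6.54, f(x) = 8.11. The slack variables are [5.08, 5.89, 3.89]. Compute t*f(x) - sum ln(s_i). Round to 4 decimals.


Step 1: Compute log-barrier.
ln values: [1.6253, 1.7733, 1.3584]
phi = -(1.6253 + 1.7733 + 1.3584) = -4.757
Step 2: Compute augmented objective.
t*f(x) = 6.54*8.11 = 53.0394
Total = 53.0394 - 4.757 = 48.2824


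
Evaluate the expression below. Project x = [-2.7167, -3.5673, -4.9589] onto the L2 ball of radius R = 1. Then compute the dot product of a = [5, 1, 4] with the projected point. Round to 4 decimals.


Step 1: Compute ||x|| (intermediates to 6 decimals).
||x|| = sqrt((-2.7167)^2 + (-3.5673)^2 + (-4.9589)^2) = 6.685565
Step 2: Project.
Since ||x|| > R, scale = R/||x|| = 1/6.685565 = 0.149576, proj(x) = scale * x
proj(x) = [-0.406353, -0.533582, -0.741732]
Step 3: Dot product.
a^T * proj(x) = 5*(-0.406353) + 1*(-0.533582) + 4*(-0.741732) = -5.5323


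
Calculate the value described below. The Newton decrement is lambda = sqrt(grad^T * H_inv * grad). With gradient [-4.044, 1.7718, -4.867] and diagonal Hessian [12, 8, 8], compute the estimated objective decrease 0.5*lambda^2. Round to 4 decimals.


Step 1: H is diagonal, so H^(-1) * g = [-0.337, 0.2215, -0.6084].
Step 2: g^T H^(-1) g = sum_i g_i^2 / H_ii
  = (-4.044)^2/12 + (1.7718)^2/8 + (-4.867)^2/8
  = 1.3628 + 0.3924 + 2.961 = 4.7162
Step 3: Objective decrease = 0.5 * g^T H^(-1) g = 2.3581


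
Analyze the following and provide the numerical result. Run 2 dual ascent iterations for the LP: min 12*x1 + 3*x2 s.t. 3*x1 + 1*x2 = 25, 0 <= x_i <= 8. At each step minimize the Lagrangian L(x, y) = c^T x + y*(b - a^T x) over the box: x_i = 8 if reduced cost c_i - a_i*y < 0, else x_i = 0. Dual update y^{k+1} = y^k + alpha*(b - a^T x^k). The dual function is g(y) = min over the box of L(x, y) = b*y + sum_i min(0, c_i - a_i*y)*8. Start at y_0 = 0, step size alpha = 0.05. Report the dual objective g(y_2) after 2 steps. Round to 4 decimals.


Dual ascent for LP: min 12*x1 + 3*x2, 3*x1 + 1*x2 = 25, 0 <= x_i <= 8
Step 1: y^k = 0.0, reduced costs: (12.0, 3.0)
  x^k = (0.0, 0.0), subgradient = b - a^T x = 25.0
  y^{k+1} = 0.0 + 0.05*25.0 = 1.25
Step 2: y^k = 1.25, reduced costs: (8.25, 1.75)
  x^k = (0.0, 0.0), subgradient = b - a^T x = 25.0
  y^{k+1} = 1.25 + 0.05*25.0 = 2.5
Dual objective at y_2 = 2.5: reduced costs (4.5, 0.5), box minimizer x = (0.0, 0.0)
g(y_2) = b*y + (c1 - a1*y)*x1 + (c2 - a2*y)*x2 = 25*2.5 + 4.5*0.0 + 0.5*0.0 = 62.5 + 0.0 + 0.0 = 62.5


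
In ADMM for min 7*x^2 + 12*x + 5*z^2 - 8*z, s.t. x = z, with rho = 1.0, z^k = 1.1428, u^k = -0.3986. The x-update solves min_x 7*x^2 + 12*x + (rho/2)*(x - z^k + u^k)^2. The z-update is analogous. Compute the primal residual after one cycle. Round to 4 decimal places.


ADMM iteration with rho = 1.0, z^k = 1.1428, u^k = -0.3986
Step 1: x-update.
Minimize 7*x^2 + 12*x + (1.0/2)*(x - 1.1428 - 0.3986)^2
FOC: (2*7 + 1.0)*x = -12 + 1.0*(1.1428 + 0.3986)
x^{k+1} = -0.6972
Step 2: z-update.
Minimize 5*z^2 - 8*z + (1.0/2)*(-0.6972 - z - 0.3986)^2
FOC: (2*5 + 1.0)*z = 8 + 1.0*(-0.6972 - 0.3986)
z^{k+1} = 0.6277
Step 3: u-update.
u^{k+1} = -0.3986 - 0.6972 - 0.6277 = -1.7235
Step 4: Primal residual = |-0.6972 - 0.6277| = 1.3249


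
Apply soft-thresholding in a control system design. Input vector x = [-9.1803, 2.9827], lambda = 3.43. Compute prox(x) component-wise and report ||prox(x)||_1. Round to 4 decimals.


Soft-thresholding with lambda = 3.43:
prox(-9.1803) = sign(-9.1803)*max(|-9.1803| - 3.43, 0) = -5.7503
prox(2.9827) = sign(2.9827)*max(|2.9827| - 3.43, 0) = 0.0
prox(x) = [-5.7503, 0.0]
||prox(x)||_1 = 5.7503 + 0.0 = 5.7503


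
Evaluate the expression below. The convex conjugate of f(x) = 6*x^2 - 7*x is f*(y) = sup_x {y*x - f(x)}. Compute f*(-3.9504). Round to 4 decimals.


f*(y) = sup_x {y*x - a*x^2 - b*x} = sup_x {(y-b)*x - a*x^2}
FOC: (y - b) - 2a*x = 0 => x* = (y - b)/(2a)
x* = (-3.9504 + 7)/(2*6) = 0.2541
f*(-3.9504) = (y-b)^2/(4a) = (-3.9504 + 7)^2/(4*6)
= 9.3001/24 = 0.3875


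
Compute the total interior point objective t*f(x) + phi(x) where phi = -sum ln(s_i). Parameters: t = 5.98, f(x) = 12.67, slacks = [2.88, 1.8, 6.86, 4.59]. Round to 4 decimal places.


Step 1: Compute log-barrier.
ln values: [1.0578, 0.5878, 1.9257, 1.5239]
phi = -(1.0578 + 0.5878 + 1.9257 + 1.5239) = -5.0952
Step 2: Compute augmented objective.
t*f(x) = 5.98*12.67 = 75.7666
Total = 75.7666 - 5.0952 = 70.6714


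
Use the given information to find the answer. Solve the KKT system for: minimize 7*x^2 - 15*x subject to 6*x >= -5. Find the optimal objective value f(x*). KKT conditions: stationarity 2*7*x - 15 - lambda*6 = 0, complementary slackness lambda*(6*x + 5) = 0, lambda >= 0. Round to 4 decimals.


Step 1: Try lambda = 0 (constraint inactive).
Stationarity: 2*7*x - 15 = 0
x* = 15/(2*7) = 15/14 = 1.0714 (rounded; the exact value 15/14 is used below)
Check constraint: 6*1.0714 = 6.4284 >= -5 -- satisfied.
Step 2: Compute optimal value.
f(x*) = 7*(15/14)^2 - 15*(15/14) = -8.0357


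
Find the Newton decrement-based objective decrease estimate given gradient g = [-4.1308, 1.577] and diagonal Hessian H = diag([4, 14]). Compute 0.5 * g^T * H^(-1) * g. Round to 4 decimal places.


Step 1: H is diagonal, so H^(-1) * g = [-1.0327, 0.1126].
Step 2: g^T H^(-1) g = sum_i g_i^2 / H_ii
  = (-4.1308)^2/4 + (1.577)^2/14
  = 4.2659 + 0.1776 = 4.4435
Step 3: Objective decrease = 0.5 * g^T H^(-1) g = 2.2218


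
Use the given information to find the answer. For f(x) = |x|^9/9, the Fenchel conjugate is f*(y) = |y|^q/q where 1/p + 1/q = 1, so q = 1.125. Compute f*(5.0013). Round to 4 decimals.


The conjugate exponent q satisfies 1/p + 1/q = 1.
p = 9, so q = 9/(9 - 1) = 1.125
|y|^q = 5.0013^1.125 = 6.116
f*(5.0013) = 6.116 / 1.125 = 5.4365


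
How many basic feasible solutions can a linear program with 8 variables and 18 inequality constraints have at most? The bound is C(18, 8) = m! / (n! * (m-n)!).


Each vertex corresponds to some choice of n active constraints out of m, so the number of vertices is at most C(m, n) = m! / (n!(m-n)!).
m = 18, n = 8
Numerator: 18 * 17 * 16 * 15 * 14 * 13 * 12 * 11
Denominator: 8! = 40320
C(18, 8) = 43758


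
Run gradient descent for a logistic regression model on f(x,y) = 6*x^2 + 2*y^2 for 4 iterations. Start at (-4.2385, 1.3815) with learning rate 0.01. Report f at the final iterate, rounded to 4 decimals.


Gradient descent on f(x,y) = 6*x^2 + 2*y^2.
Starting point: (-4.2385, 1.3815), alpha = 0.01
Step 1: grad_x = 2*6*-4.2385 = -50.862, grad_y = 2*2*1.3815 = 5.526
  x_1 = -4.2385 - 0.01*-50.862 = -3.7299
  y_1 = 1.3815 - 0.01*5.526 = 1.3262
Step 2: grad_x = 2*6*-3.7299 = -44.7586, grad_y = 2*2*1.3262 = 5.305
  x_2 = -3.7299 - 0.01*-44.7586 = -3.2823
  y_2 = 1.3262 - 0.01*5.305 = 1.2732
Step 3: grad_x = 2*6*-3.2823 = -39.3875, grad_y = 2*2*1.2732 = 5.0928
  x_3 = -3.2823 - 0.01*-39.3875 = -2.8884
  y_3 = 1.2732 - 0.01*5.0928 = 1.2223
Step 4: grad_x = 2*6*-2.8884 = -34.661, grad_y = 2*2*1.2223 = 4.8891
  x_4 = -2.8884 - 0.01*-34.661 = -2.5418
  y_4 = 1.2223 - 0.01*4.8891 = 1.1734
f(-2.5418, 1.1734) = 6*(-2.5418)^2 + 2*1.1734^2 = 41.5184


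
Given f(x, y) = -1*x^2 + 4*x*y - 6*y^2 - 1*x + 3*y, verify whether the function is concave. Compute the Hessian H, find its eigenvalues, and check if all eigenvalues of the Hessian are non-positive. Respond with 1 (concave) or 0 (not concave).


The Hessian of f(x,y) = -1*x^2 + 4*x*y - 6*y^2 - 1*x + 3*y is:
H = [[-2, 4], [4, -12]]
Trace = -2 - 12 = -14
Determinant = -2*-12 - (4)^2 = 8
Discriminant = (-14)^2 - 4*8 = 164.0
Eigenvalues: lambda_1 = -13.4031, lambda_2 = -0.5969
The function is concave.

1


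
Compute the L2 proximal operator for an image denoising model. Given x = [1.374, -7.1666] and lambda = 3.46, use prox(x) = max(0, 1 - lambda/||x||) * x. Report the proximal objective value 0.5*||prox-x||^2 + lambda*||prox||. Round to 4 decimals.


Step 1: Compute ||x||.
||x|| = 7.2971
Step 2: Compute scaling factor.
scale = max(0, 1 - 3.46/7.2971) = 0.5258
Step 3: prox(x) = [0.7225, -3.7685]
||prox(x)|| = 3.8371
Step 4: Proximal objective.
0.5*||prox-x||^2 = 5.9858
lambda*||prox|| = 13.2764
Total = 19.2623


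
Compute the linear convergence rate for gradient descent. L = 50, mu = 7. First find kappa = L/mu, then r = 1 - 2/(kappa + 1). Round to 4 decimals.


Step 1: Compute the condition number.
kappa = L/mu = 50/7 = 7.1429
Step 2: Compute the convergence rate.
r = 1 - 2/(kappa + 1) = 1 - 2*mu/(L + mu) = (L - mu)/(L + mu) = 43/57 = 0.7544


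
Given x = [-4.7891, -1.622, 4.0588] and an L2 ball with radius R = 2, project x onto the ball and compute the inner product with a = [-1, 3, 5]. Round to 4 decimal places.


Step 1: Compute ||x|| (intermediates to 6 decimals).
||x|| = sqrt((-4.7891)^2 + (-1.622)^2 + 4.0588^2) = 6.483843
Step 2: Project.
Since ||x|| > R, scale = R/||x|| = 2/6.483843 = 0.308459, proj(x) = scale * x
proj(x) = [-1.477241, -0.50032, 1.251973]
Step 3: Dot product.
a^T * proj(x) = -1*(-1.477241) + 3*(-0.50032) + 5*1.251973 = 6.2361


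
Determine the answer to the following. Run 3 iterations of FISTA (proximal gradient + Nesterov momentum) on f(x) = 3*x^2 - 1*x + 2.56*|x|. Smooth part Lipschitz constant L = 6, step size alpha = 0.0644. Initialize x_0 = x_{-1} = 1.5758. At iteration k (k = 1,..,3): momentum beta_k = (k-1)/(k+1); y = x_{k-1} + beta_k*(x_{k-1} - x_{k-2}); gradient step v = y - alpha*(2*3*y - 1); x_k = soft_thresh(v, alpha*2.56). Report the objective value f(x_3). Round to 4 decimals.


FISTA on f(x) = 3*x^2 - 1*x + 2.56*|x|
L = 6, alpha = 0.0644
Iteration 1: beta = 0.0, y = 1.5758 + 0.0*(1.5758 - 1.5758) = 1.5758
  grad(y) = 8.4548, v = y - alpha*grad = 1.0313
  prox(v) = soft_thresh(1.0313, 0.1649) = 0.8664
Iteration 2: beta = 0.3333, y = 0.8664 + 0.3333*(0.8664 - 1.5758) = 0.63
  grad(y) = 2.78, v = y - alpha*grad = 0.451
  prox(v) = soft_thresh(0.451, 0.1649) = 0.2861
Iteration 3: beta = 0.5, y = 0.2861 + 0.5*(0.2861 - 0.8664) = -0.0041
  grad(y) = -1.0244, v = y - alpha*grad = 0.0619
  prox(v) = soft_thresh(0.0619, 0.1649) = 0.0
f(x_3) = 3*0.0^2 - 1*0.0 + 2.56*|0.0| = 0.0


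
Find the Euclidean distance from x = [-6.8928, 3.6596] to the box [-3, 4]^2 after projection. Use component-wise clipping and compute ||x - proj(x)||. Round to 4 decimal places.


Project each component onto [-3, 4].
clip(-6.8928) = -3.0, clip(3.6596) = 3.6596
Projection = [-3.0, 3.6596]
Squared diffs: [15.1539, 0.0]
Distance = sqrt(15.1539) = 3.8928


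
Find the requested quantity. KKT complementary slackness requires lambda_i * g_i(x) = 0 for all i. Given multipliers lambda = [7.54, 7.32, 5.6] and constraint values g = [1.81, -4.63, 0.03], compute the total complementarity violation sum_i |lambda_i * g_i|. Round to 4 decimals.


KKT complementary slackness check:
lambda_1 * g_1 = 7.54 * 1.81 = 13.6474
lambda_2 * g_2 = 7.32 * -4.63 = -33.8916
lambda_3 * g_3 = 5.6 * 0.03 = 0.168
Total violation = 13.6474 + 33.8916 + 0.168 = 47.707


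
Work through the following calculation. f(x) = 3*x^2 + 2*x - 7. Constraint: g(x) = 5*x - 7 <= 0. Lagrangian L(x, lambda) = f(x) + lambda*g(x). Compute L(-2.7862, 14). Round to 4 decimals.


Step 1: Evaluate f(x).
f(-2.7862) = 3*(-2.7862)^2 + 2*(-2.7862) - 7 = 10.7163
Step 2: Evaluate g(x).
g(-2.7862) = 5*-2.7862 - 7 = -20.931
Step 3: Compute Lagrangian.
L = 10.7163 + 14*-20.931 = -282.3177


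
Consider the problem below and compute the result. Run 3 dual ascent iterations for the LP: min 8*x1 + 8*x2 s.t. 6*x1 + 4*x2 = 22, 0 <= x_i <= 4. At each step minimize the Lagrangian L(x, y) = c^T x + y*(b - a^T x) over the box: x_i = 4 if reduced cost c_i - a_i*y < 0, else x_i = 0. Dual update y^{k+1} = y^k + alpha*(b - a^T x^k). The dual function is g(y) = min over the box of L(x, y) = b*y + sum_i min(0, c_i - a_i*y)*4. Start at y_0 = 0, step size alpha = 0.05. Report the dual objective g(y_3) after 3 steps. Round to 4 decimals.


Dual ascent for LP: min 8*x1 + 8*x2, 6*x1 + 4*x2 = 22, 0 <= x_i <= 4
Step 1: y^k = 0.0, reduced costs: (8.0, 8.0)
  x^k = (0.0, 0.0), subgradient = b - a^T x = 22.0
  y^{k+1} = 0.0 + 0.05*22.0 = 1.1
Step 2: y^k = 1.1, reduced costs: (1.4, 3.6)
  x^k = (0.0, 0.0), subgradient = b - a^T x = 22.0
  y^{k+1} = 1.1 + 0.05*22.0 = 2.2
Step 3: y^k = 2.2, reduced costs: (-5.2, -0.8)
  x^k = (4.0, 4.0), subgradient = b - a^T x = -18.0
  y^{k+1} = 2.2 + 0.05*-18.0 = 1.3
Dual objective at y_3 = 1.3: reduced costs (0.2, 2.8), box minimizer x = (0.0, 0.0)
g(y_3) = b*y + (c1 - a1*y)*x1 + (c2 - a2*y)*x2 = 22*1.3 + 0.2*0.0 + 2.8*0.0 = 28.6 + 0.0 + 0.0 = 28.6


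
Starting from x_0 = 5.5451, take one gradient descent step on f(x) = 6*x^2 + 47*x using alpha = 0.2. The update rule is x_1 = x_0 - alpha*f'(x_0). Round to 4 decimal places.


We compute the gradient at x_0 and apply the update.
f'(x) = 12*x + 47
f'(5.5451) = 12*5.5451 + 47 = 113.5412
x_1 = 5.5451 - 0.2*113.5412 = -17.1631


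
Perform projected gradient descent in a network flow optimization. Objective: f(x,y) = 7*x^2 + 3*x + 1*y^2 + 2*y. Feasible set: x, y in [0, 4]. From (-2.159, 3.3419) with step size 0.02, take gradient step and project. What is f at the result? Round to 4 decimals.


Step 1: Compute gradient at (-2.159, 3.3419).
grad_x = 2*7*-2.159 + 3 = -27.226
grad_y = 2*1*3.3419 + 2 = 8.6838
Step 2: Gradient step.
x_raw = -2.159 - 0.02*-27.226 = -1.6145
y_raw = 3.3419 - 0.02*8.6838 = 3.1682
Step 3: Project onto [0, 4].
x_proj = clip(-1.6145) = 0.0
y_proj = clip(3.1682) = 3.1682
Step 4: Evaluate f.
f(0.0, 3.1682) = 16.3741


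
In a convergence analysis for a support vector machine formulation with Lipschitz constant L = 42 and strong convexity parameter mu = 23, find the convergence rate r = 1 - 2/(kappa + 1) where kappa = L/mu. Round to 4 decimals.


Step 1: Compute the condition number.
kappa = L/mu = 42/23 = 1.8261
Step 2: Compute the convergence rate.
r = 1 - 2/(kappa + 1) = 1 - 2*mu/(L + mu) = (L - mu)/(L + mu) = 19/65 = 0.2923


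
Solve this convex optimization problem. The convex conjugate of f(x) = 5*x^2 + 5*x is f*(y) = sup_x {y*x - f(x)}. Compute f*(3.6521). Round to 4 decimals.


f*(y) = sup_x {y*x - a*x^2 - b*x} = sup_x {(y-b)*x - a*x^2}
FOC: (y - b) - 2a*x = 0 => x* = (y - b)/(2a)
x* = (3.6521 - 5)/(2*5) = -0.1348
f*(3.6521) = (y-b)^2/(4a) = (3.6521 - 5)^2/(4*5)
= 1.8168/20 = 0.0908


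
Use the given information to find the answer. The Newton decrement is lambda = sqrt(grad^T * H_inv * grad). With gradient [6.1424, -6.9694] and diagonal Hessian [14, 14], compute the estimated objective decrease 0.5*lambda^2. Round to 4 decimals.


Step 1: H is diagonal, so H^(-1) * g = [0.4387, -0.4978].
Step 2: g^T H^(-1) g = sum_i g_i^2 / H_ii
  = (6.1424)^2/14 + (-6.9694)^2/14
  = 2.6949 + 3.4695 = 6.1644
Step 3: Objective decrease = 0.5 * g^T H^(-1) g = 3.0822


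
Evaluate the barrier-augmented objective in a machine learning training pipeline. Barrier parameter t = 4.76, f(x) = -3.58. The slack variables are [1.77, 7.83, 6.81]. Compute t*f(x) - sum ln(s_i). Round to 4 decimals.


Step 1: Compute log-barrier.
ln values: [0.571, 2.058, 1.9184]
phi = -(0.571 + 2.058 + 1.9184) = -4.5473
Step 2: Compute augmented objective.
t*f(x) = 4.76*-3.58 = -17.0408
Total = -17.0408 - 4.5473 = -21.5881


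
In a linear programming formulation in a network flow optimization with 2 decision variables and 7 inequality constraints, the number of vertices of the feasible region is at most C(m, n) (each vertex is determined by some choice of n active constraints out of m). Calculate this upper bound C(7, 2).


Each vertex corresponds to some choice of n active constraints out of m, so the number of vertices is at most C(m, n) = m! / (n!(m-n)!).
m = 7, n = 2
Numerator: 7 * 6
Denominator: 2! = 2
C(7, 2) = 21


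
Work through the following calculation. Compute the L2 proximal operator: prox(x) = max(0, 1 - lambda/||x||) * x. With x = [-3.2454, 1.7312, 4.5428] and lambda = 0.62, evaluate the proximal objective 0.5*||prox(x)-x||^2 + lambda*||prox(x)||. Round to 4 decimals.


Step 1: Compute ||x||.
||x|| = 5.8452
Step 2: Compute scaling factor.
scale = max(0, 1 - 0.62/5.8452) = 0.8939
Step 3: prox(x) = [-2.9012, 1.5476, 4.0609]
||prox(x)|| = 5.2252
Step 4: Proximal objective.
0.5*||prox-x||^2 = 0.1922
lambda*||prox|| = 3.2396
Total = 3.4318


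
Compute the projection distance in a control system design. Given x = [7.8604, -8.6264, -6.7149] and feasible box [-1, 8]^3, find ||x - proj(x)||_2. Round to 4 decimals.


Project each component onto [-1, 8].
clip(7.8604) = 7.8604, clip(-8.6264) = -1.0, clip(-6.7149) = -1.0
Projection = [7.8604, -1.0, -1.0]
Squared diffs: [0.0, 58.162, 32.6601]
Distance = sqrt(90.8221) = 9.5301


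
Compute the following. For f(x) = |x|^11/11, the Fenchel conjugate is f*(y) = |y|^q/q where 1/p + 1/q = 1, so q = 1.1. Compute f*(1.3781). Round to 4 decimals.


The conjugate exponent q satisfies 1/p + 1/q = 1.
p = 11, so q = 11/(11 - 1) = 1.1
|y|^q = 1.3781^1.1 = 1.423
f*(1.3781) = 1.423 / 1.1 = 1.2936


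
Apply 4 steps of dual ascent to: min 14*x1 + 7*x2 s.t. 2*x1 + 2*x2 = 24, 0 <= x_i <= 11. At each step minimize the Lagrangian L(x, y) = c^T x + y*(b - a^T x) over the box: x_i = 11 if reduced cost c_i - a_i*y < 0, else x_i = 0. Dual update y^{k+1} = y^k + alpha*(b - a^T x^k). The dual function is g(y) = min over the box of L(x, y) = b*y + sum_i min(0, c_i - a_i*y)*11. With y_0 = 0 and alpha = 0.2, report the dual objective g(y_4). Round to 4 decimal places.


Dual ascent for LP: min 14*x1 + 7*x2, 2*x1 + 2*x2 = 24, 0 <= x_i <= 11
Step 1: y^k = 0.0, reduced costs: (14.0, 7.0)
  x^k = (0.0, 0.0), subgradient = b - a^T x = 24.0
  y^{k+1} = 0.0 + 0.2*24.0 = 4.8
Step 2: y^k = 4.8, reduced costs: (4.4, -2.6)
  x^k = (0.0, 11.0), subgradient = b - a^T x = 2.0
  y^{k+1} = 4.8 + 0.2*2.0 = 5.2
Step 3: y^k = 5.2, reduced costs: (3.6, -3.4)
  x^k = (0.0, 11.0), subgradient = b - a^T x = 2.0
  y^{k+1} = 5.2 + 0.2*2.0 = 5.6
Step 4: y^k = 5.6, reduced costs: (2.8, -4.2)
  x^k = (0.0, 11.0), subgradient = b - a^T x = 2.0
  y^{k+1} = 5.6 + 0.2*2.0 = 6.0
Dual objective at y_4 = 6.0: reduced costs (2.0, -5.0), box minimizer x = (0.0, 11.0)
g(y_4) = b*y + (c1 - a1*y)*x1 + (c2 - a2*y)*x2 = 24*6.0 + 2.0*0.0 + (-5.0)*11.0 = 144.0 + 0.0 - 55.0 = 89.0


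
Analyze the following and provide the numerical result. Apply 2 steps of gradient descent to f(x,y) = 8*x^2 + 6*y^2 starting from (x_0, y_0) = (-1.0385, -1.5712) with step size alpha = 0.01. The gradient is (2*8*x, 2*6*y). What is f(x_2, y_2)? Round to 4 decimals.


Gradient descent on f(x,y) = 8*x^2 + 6*y^2.
Starting point: (-1.0385, -1.5712), alpha = 0.01
Step 1: grad_x = 2*8*-1.0385 = -16.616, grad_y = 2*6*-1.5712 = -18.8544
  x_1 = -1.0385 - 0.01*-16.616 = -0.8723
  y_1 = -1.5712 - 0.01*-18.8544 = -1.3827
Step 2: grad_x = 2*8*-0.8723 = -13.9574, grad_y = 2*6*-1.3827 = -16.5919
  x_2 = -0.8723 - 0.01*-13.9574 = -0.7328
  y_2 = -1.3827 - 0.01*-16.5919 = -1.2167
f(-0.7328, -1.2167) = 8*(-0.7328)^2 + 6*(-1.2167)^2 = 13.1783


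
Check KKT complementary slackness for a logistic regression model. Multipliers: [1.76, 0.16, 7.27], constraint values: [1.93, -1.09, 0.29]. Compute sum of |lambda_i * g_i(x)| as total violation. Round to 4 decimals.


KKT complementary slackness check:
lambda_1 * g_1 = 1.76 * 1.93 = 3.3968
lambda_2 * g_2 = 0.16 * -1.09 = -0.1744
lambda_3 * g_3 = 7.27 * 0.29 = 2.1083
Total violation = 3.3968 + 0.1744 + 2.1083 = 5.6795


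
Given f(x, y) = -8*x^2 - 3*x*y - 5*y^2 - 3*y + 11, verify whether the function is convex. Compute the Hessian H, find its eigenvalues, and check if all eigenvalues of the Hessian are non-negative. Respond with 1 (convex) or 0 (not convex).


The Hessian of f(x,y) = -8*x^2 - 3*x*y - 5*y^2 - 3*y + 11 is:
H = [[-16, -3], [-3, -10]]
Trace = -16 - 10 = -26
Determinant = -16*-10 - (-3)^2 = 151
Discriminant = (-26)^2 - 4*151 = 72.0
Eigenvalues: lambda_1 = -17.2426, lambda_2 = -8.7574
The function is not convex.

0


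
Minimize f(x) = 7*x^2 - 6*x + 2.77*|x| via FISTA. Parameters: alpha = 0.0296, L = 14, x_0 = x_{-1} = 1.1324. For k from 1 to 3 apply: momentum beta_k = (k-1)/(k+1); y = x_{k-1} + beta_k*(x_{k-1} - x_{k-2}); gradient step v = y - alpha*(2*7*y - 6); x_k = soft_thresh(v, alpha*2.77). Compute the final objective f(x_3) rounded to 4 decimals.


FISTA on f(x) = 7*x^2 - 6*x + 2.77*|x|
L = 14, alpha = 0.0296
Iteration 1: beta = 0.0, y = 1.1324 + 0.0*(1.1324 - 1.1324) = 1.1324
  grad(y) = 9.8536, v = y - alpha*grad = 0.8407
  prox(v) = soft_thresh(0.8407, 0.082) = 0.7587
Iteration 2: beta = 0.3333, y = 0.7587 + 0.3333*(0.7587 - 1.1324) = 0.6342
  grad(y) = 2.8786, v = y - alpha*grad = 0.549
  prox(v) = soft_thresh(0.549, 0.082) = 0.467
Iteration 3: beta = 0.5, y = 0.467 + 0.5*(0.467 - 0.7587) = 0.3211
  grad(y) = -1.5044, v = y - alpha*grad = 0.3656
  prox(v) = soft_thresh(0.3656, 0.082) = 0.2837
f(x_3) = 7*0.2837^2 - 6*0.2837 + 2.77*|0.2837| = -0.353


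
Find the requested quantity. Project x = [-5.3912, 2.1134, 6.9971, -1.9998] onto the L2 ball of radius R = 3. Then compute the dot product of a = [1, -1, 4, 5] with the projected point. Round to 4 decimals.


Step 1: Compute ||x|| (intermediates to 6 decimals).
||x|| = sqrt((-5.3912)^2 + 2.1134^2 + 6.9971^2 + (-1.9998)^2) = 9.300006
Step 2: Project.
Since ||x|| > R, scale = R/||x|| = 3/9.300006 = 0.32258, proj(x) = scale * x
proj(x) = [-1.739093, 0.681741, 2.257125, -0.645095]
Step 3: Dot product.
a^T * proj(x) = 1*(-1.739093) - 1*0.681741 + 4*2.257125 + 5*(-0.645095) = 3.3822


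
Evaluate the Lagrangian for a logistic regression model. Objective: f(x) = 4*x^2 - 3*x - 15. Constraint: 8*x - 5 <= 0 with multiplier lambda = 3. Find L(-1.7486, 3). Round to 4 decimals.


Step 1: Evaluate f(x).
f(-1.7486) = 4*(-1.7486)^2 - 3*(-1.7486) - 15 = 2.4762
Step 2: Evaluate g(x).
g(-1.7486) = 8*-1.7486 - 5 = -18.9888
Step 3: Compute Lagrangian.
L = 2.4762 + 3*-18.9888 = -54.4902


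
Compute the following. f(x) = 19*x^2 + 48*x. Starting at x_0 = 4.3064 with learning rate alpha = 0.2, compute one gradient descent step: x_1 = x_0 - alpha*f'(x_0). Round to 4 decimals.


We compute the gradient at x_0 and apply the update.
f'(x) = 38*x + 48
f'(4.3064) = 38*4.3064 + 48 = 211.6432
x_1 = 4.3064 - 0.2*211.6432 = -38.0222


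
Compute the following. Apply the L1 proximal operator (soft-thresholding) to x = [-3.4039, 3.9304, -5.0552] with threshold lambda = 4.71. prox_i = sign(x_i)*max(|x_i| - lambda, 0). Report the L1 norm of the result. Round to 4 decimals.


Soft-thresholding with lambda = 4.71:
prox(-3.4039) = sign(-3.4039)*max(|-3.4039| - 4.71, 0) = 0.0
prox(3.9304) = sign(3.9304)*max(|3.9304| - 4.71, 0) = 0.0
prox(-5.0552) = sign(-5.0552)*max(|-5.0552| - 4.71, 0) = -0.3452
prox(x) = [0.0, 0.0, -0.3452]
||prox(x)||_1 = 0.0 + 0.0 + 0.3452 = 0.3452


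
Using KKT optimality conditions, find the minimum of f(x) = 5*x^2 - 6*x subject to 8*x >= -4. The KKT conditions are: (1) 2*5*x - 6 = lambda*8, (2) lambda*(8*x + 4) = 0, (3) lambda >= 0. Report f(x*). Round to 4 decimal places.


Step 1: Try lambda = 0 (constraint inactive).
Stationarity: 2*5*x - 6 = 0
x* = 6/(2*5) = 0.6
Check constraint: 8*0.6 = 4.8 >= -4 -- satisfied.
Step 2: Compute optimal value.
f(x*) = 5*0.6^2 - 6*0.6 = -1.8


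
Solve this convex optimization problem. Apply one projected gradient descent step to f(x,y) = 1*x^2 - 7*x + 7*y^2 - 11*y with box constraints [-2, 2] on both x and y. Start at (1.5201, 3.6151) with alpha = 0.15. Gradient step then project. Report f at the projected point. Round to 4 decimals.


Step 1: Compute gradient at (1.5201, 3.6151).
grad_x = 2*1*1.5201 - 7 = -3.9598
grad_y = 2*7*3.6151 - 11 = 39.6114
Step 2: Gradient step.
x_raw = 1.5201 - 0.15*-3.9598 = 2.1141
y_raw = 3.6151 - 0.15*39.6114 = -2.3266
Step 3: Project onto [-2, 2].
x_proj = clip(2.1141) = 2.0
y_proj = clip(-2.3266) = -2.0
Step 4: Evaluate f.
f(2.0, -2.0) = 40.0


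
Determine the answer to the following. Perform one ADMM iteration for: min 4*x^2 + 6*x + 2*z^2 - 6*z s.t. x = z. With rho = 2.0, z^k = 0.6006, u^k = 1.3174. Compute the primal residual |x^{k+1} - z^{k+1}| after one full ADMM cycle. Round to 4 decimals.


ADMM iteration with rho = 2.0, z^k = 0.6006, u^k = 1.3174
Step 1: x-update.
Minimize 4*x^2 + 6*x + (2.0/2)*(x - 0.6006 + 1.3174)^2
FOC: (2*4 + 2.0)*x = -6 + 2.0*(0.6006 - 1.3174)
x^{k+1} = -0.7434
Step 2: z-update.
Minimize 2*z^2 - 6*z + (2.0/2)*(-0.7434 - z + 1.3174)^2
FOC: (2*2 + 2.0)*z = 6 + 2.0*(-0.7434 + 1.3174)
z^{k+1} = 1.1913
Step 3: u-update.
u^{k+1} = 1.3174 - 0.7434 - 1.1913 = -0.6173
Step 4: Primal residual = |-0.7434 - 1.1913| = 1.9347


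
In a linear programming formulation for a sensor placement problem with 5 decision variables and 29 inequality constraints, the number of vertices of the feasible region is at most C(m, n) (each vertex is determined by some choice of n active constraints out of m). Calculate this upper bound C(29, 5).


Each vertex corresponds to some choice of n active constraints out of m, so the number of vertices is at most C(m, n) = m! / (n!(m-n)!).
m = 29, n = 5
Numerator: 29 * 28 * 27 * 26 * 25
Denominator: 5! = 120
C(29, 5) = 118755


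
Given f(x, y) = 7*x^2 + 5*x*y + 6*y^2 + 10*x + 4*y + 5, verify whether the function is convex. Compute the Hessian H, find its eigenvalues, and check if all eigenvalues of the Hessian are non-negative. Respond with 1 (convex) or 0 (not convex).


The Hessian of f(x,y) = 7*x^2 + 5*x*y + 6*y^2 + 10*x + 4*y + 5 is:
H = [[14, 5], [5, 12]]
Trace = 14 + 12 = 26
Determinant = 14*12 - (5)^2 = 143
Discriminant = (26)^2 - 4*143 = 104.0
Eigenvalues: lambda_1 = 7.901, lambda_2 = 18.099
The function is convex.

1


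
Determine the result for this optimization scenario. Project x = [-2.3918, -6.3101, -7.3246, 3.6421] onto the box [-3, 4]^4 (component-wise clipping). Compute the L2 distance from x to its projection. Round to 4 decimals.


Project each component onto [-3, 4].
clip(-2.3918) = -2.3918, clip(-6.3101) = -3.0, clip(-7.3246) = -3.0, clip(3.6421) = 3.6421
Projection = [-2.3918, -3.0, -3.0, 3.6421]
Squared diffs: [0.0, 10.9568, 18.7022, 0.0]
Distance = sqrt(29.659) = 5.446


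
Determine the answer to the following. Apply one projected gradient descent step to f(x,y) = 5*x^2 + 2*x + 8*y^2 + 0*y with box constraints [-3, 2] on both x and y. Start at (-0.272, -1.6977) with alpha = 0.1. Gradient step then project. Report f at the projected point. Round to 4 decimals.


Step 1: Compute gradient at (-0.272, -1.6977).
grad_x = 2*5*-0.272 + 2 = -0.72
grad_y = 2*8*-1.6977 + 0 = -27.1632
Step 2: Gradient step.
x_raw = -0.272 - 0.1*-0.72 = -0.2
y_raw = -1.6977 - 0.1*-27.1632 = 1.0186
Step 3: Project onto [-3, 2].
x_proj = clip(-0.2) = -0.2
y_proj = clip(1.0186) = 1.0186
Step 4: Evaluate f.
f(-0.2, 1.0186) = 8.1007


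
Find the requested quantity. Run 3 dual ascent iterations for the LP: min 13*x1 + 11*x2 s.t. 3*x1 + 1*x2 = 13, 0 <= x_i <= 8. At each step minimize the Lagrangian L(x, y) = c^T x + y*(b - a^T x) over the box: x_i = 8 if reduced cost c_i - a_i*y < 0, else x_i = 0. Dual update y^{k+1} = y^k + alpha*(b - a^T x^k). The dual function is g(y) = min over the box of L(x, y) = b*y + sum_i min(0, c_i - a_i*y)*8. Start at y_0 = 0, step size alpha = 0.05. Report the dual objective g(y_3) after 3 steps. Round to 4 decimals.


Dual ascent for LP: min 13*x1 + 11*x2, 3*x1 + 1*x2 = 13, 0 <= x_i <= 8
Step 1: y^k = 0.0, reduced costs: (13.0, 11.0)
  x^k = (0.0, 0.0), subgradient = b - a^T x = 13.0
  y^{k+1} = 0.0 + 0.05*13.0 = 0.65
Step 2: y^k = 0.65, reduced costs: (11.05, 10.35)
  x^k = (0.0, 0.0), subgradient = b - a^T x = 13.0
  y^{k+1} = 0.65 + 0.05*13.0 = 1.3
Step 3: y^k = 1.3, reduced costs: (9.1, 9.7)
  x^k = (0.0, 0.0), subgradient = b - a^T x = 13.0
  y^{k+1} = 1.3 + 0.05*13.0 = 1.95
Dual objective at y_3 = 1.95: reduced costs (7.15, 9.05), box minimizer x = (0.0, 0.0)
g(y_3) = b*y + (c1 - a1*y)*x1 + (c2 - a2*y)*x2 = 13*1.95 + 7.15*0.0 + 9.05*0.0 = 25.35 + 0.0 + 0.0 = 25.35


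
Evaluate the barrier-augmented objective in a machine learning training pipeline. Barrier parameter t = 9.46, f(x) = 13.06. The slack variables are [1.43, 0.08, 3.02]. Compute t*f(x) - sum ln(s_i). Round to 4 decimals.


Step 1: Compute log-barrier.
ln values: [0.3577, -2.5257, 1.1053]
phi = -(0.3577 - 2.5257 + 1.1053) = 1.0628
Step 2: Compute augmented objective.
t*f(x) = 9.46*13.06 = 123.5476
Total = 123.5476 + 1.0628 = 124.6104


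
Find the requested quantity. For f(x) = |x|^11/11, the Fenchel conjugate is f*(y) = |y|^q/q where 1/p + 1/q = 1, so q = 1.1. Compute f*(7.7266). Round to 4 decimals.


The conjugate exponent q satisfies 1/p + 1/q = 1.
p = 11, so q = 11/(11 - 1) = 1.1
|y|^q = 7.7266^1.1 = 9.4795
f*(7.7266) = 9.4795 / 1.1 = 8.6178


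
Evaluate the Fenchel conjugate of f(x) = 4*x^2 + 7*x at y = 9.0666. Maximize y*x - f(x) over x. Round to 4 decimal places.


f*(y) = sup_x {y*x - a*x^2 - b*x} = sup_x {(y-b)*x - a*x^2}
FOC: (y - b) - 2a*x = 0 => x* = (y - b)/(2a)
x* = (9.0666 - 7)/(2*4) = 0.2583
f*(9.0666) = (y-b)^2/(4a) = (9.0666 - 7)^2/(4*4)
= 4.2708/16 = 0.2669


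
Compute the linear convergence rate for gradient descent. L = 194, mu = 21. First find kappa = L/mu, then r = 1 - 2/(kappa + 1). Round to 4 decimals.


Step 1: Compute the condition number.
kappa = L/mu = 194/21 = 9.2381
Step 2: Compute the convergence rate.
r = 1 - 2/(kappa + 1) = 1 - 2*mu/(L + mu) = (L - mu)/(L + mu) = 173/215 = 0.8047


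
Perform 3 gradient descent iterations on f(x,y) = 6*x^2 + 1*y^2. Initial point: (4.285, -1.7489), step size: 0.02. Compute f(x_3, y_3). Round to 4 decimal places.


Gradient descent on f(x,y) = 6*x^2 + 1*y^2.
Starting point: (4.285, -1.7489), alpha = 0.02
Step 1: grad_x = 2*6*4.285 = 51.42, grad_y = 2*1*-1.7489 = -3.4978
  x_1 = 4.285 - 0.02*51.42 = 3.2566
  y_1 = -1.7489 - 0.02*-3.4978 = -1.6789
Step 2: grad_x = 2*6*3.2566 = 39.0792, grad_y = 2*1*-1.6789 = -3.3579
  x_2 = 3.2566 - 0.02*39.0792 = 2.475
  y_2 = -1.6789 - 0.02*-3.3579 = -1.6118
Step 3: grad_x = 2*6*2.475 = 29.7002, grad_y = 2*1*-1.6118 = -3.2236
  x_3 = 2.475 - 0.02*29.7002 = 1.881
  y_3 = -1.6118 - 0.02*-3.2236 = -1.5473
f(1.881, -1.5473) = 6*1.881^2 + 1*(-1.5473)^2 = 23.6234


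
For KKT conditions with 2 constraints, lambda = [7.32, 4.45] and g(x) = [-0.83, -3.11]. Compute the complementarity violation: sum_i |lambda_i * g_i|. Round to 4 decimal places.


KKT complementary slackness check:
lambda_1 * g_1 = 7.32 * -0.83 = -6.0756
lambda_2 * g_2 = 4.45 * -3.11 = -13.8395
Total violation = 6.0756 + 13.8395 = 19.9151


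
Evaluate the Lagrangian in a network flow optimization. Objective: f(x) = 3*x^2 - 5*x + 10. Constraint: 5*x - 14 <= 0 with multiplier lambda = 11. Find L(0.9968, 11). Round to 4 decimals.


Step 1: Evaluate f(x).
f(0.9968) = 3*0.9968^2 - 5*0.9968 + 10 = 7.9968
Step 2: Evaluate g(x).
g(0.9968) = 5*0.9968 - 14 = -9.016
Step 3: Compute Lagrangian.
L = 7.9968 + 11*-9.016 = -91.1792


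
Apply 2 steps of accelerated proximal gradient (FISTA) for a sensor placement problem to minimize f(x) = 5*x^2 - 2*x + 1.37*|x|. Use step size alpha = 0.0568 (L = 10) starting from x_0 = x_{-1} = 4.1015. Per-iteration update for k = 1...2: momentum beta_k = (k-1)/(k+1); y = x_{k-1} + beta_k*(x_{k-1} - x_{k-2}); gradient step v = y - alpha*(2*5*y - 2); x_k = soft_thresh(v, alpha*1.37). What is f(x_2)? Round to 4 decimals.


FISTA on f(x) = 5*x^2 - 2*x + 1.37*|x|
L = 10, alpha = 0.0568
Iteration 1: beta = 0.0, y = 4.1015 + 0.0*(4.1015 - 4.1015) = 4.1015
  grad(y) = 39.015, v = y - alpha*grad = 1.8854
  prox(v) = soft_thresh(1.8854, 0.0778) = 1.8076
Iteration 2: beta = 0.3333, y = 1.8076 + 0.3333*(1.8076 - 4.1015) = 1.043
  grad(y) = 8.4301, v = y - alpha*grad = 0.5642
  prox(v) = soft_thresh(0.5642, 0.0778) = 0.4864
f(x_2) = 5*0.4864^2 - 2*0.4864 + 1.37*|0.4864| = 0.8763


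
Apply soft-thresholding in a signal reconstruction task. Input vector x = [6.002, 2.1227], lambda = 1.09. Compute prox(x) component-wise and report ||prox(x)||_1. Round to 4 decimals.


Soft-thresholding with lambda = 1.09:
prox(6.002) = sign(6.002)*max(|6.002| - 1.09, 0) = 4.912
prox(2.1227) = sign(2.1227)*max(|2.1227| - 1.09, 0) = 1.0327
prox(x) = [4.912, 1.0327]
||prox(x)||_1 = 4.912 + 1.0327 = 5.9447


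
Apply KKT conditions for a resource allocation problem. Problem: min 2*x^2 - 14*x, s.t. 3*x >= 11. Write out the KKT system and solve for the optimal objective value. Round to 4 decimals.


Step 1: Try lambda = 0 (constraint inactive).
x_unc = 14/(2*2) = 3.5
Check: 3*3.5 = 10.5 < 11 -- violated!
Step 2: Constraint must be active: 3*x = 11
x* = 11/3 = 3.6667 (rounded; the exact value 11/3 is used below)
lambda = (2*2*(11/3) - 14)/3 = 0.2222
Step 3: Compute optimal value.
f(x*) = 2*(11/3)^2 - 14*(11/3) = -24.4444


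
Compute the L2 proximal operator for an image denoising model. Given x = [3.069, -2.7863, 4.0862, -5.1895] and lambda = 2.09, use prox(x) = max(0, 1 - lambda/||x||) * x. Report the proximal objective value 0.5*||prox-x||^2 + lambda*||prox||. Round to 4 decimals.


Step 1: Compute ||x||.
||x|| = 7.7981
Step 2: Compute scaling factor.
scale = max(0, 1 - 2.09/7.7981) = 0.732
Step 3: prox(x) = [2.2465, -2.0395, 2.991, -3.7986]
||prox(x)|| = 5.7081
Step 4: Proximal objective.
0.5*||prox-x||^2 = 2.1841
lambda*||prox|| = 11.9299
Total = 14.114


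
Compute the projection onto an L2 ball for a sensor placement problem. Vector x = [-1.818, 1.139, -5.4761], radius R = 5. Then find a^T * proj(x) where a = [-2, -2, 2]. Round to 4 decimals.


Step 1: Compute ||x|| (intermediates to 6 decimals).
||x|| = sqrt((-1.818)^2 + 1.139^2 + (-5.4761)^2) = 5.881336
Step 2: Project.
Since ||x|| > R, scale = R/||x|| = 5/5.881336 = 0.850147, proj(x) = scale * x
proj(x) = [-1.545567, 0.968317, -4.65549]
Step 3: Dot product.
a^T * proj(x) = -2*(-1.545567) - 2*0.968317 + 2*(-4.65549) = -8.1565


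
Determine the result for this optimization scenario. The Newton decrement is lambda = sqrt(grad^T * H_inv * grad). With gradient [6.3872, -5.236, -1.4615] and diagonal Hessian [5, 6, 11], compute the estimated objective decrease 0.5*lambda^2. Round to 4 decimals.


Step 1: H is diagonal, so H^(-1) * g = [1.2774, -0.8727, -0.1329].
Step 2: g^T H^(-1) g = sum_i g_i^2 / H_ii
  = (6.3872)^2/5 + (-5.236)^2/6 + (-1.4615)^2/11
  = 8.1593 + 4.5693 + 0.1942 = 12.9227
Step 3: Objective decrease = 0.5 * g^T H^(-1) g = 6.4614


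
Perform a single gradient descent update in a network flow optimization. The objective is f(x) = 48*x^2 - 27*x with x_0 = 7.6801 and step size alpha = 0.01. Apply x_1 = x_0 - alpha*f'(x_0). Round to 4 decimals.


We compute the gradient at x_0 and apply the update.
f'(x) = 96*x - 27
f'(7.6801) = 96*7.6801 - 27 = 710.2896
x_1 = 7.6801 - 0.01*710.2896 = 0.5772


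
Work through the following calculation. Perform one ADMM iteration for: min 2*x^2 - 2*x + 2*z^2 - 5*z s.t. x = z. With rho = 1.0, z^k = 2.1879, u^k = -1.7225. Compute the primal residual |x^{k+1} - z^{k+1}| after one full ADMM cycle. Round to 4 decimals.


ADMM iteration with rho = 1.0, z^k = 2.1879, u^k = -1.7225
Step 1: x-update.
Minimize 2*x^2 - 2*x + (1.0/2)*(x - 2.1879 - 1.7225)^2
FOC: (2*2 + 1.0)*x = 2 + 1.0*(2.1879 + 1.7225)
x^{k+1} = 1.1821
Step 2: z-update.
Minimize 2*z^2 - 5*z + (1.0/2)*(1.1821 - z - 1.7225)^2
FOC: (2*2 + 1.0)*z = 5 + 1.0*(1.1821 - 1.7225)
z^{k+1} = 0.8919
Step 3: u-update.
u^{k+1} = -1.7225 + 1.1821 - 0.8919 = -1.4323
Step 4: Primal residual = |1.1821 - 0.8919| = 0.2902


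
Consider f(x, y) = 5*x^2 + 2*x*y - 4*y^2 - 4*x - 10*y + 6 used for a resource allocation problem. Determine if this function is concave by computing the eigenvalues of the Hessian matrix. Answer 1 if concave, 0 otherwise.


The Hessian of f(x,y) = 5*x^2 + 2*x*y - 4*y^2 - 4*x - 10*y + 6 is:
H = [[10, 2], [2, -8]]
Trace = 10 - 8 = 2
Determinant = 10*-8 - (2)^2 = -84
Discriminant = (2)^2 - 4*-84 = 340.0
Eigenvalues: lambda_1 = -8.2195, lambda_2 = 10.2195
The function is not concave.

0


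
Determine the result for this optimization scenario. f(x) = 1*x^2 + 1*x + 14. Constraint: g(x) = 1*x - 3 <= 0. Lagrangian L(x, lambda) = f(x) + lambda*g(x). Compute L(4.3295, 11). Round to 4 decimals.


Step 1: Evaluate f(x).
f(4.3295) = 1*4.3295^2 + 1*4.3295 + 14 = 37.0741
Step 2: Evaluate g(x).
g(4.3295) = 1*4.3295 - 3 = 1.3295
Step 3: Compute Lagrangian.
L = 37.0741 + 11*1.3295 = 51.6986


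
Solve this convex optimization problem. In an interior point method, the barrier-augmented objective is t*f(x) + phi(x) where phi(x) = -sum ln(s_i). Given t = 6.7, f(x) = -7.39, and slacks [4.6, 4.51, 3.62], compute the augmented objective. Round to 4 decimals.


Step 1: Compute log-barrier.
ln values: [1.5261, 1.5063, 1.2865]
phi = -(1.5261 + 1.5063 + 1.2865) = -4.3188
Step 2: Compute augmented objective.
t*f(x) = 6.7*-7.39 = -49.513
Total = -49.513 - 4.3188 = -53.8318


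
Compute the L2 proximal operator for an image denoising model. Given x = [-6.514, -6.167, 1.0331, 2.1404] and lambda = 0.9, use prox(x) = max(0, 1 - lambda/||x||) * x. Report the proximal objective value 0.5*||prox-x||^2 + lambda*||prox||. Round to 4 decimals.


Step 1: Compute ||x||.
||x|| = 9.2797
Step 2: Compute scaling factor.
scale = max(0, 1 - 0.9/9.2797) = 0.903
Step 3: prox(x) = [-5.8822, -5.5689, 0.9329, 1.9328]
||prox(x)|| = 8.3797
Step 4: Proximal objective.
0.5*||prox-x||^2 = 0.405
lambda*||prox|| = 7.5417
Total = 7.9467
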